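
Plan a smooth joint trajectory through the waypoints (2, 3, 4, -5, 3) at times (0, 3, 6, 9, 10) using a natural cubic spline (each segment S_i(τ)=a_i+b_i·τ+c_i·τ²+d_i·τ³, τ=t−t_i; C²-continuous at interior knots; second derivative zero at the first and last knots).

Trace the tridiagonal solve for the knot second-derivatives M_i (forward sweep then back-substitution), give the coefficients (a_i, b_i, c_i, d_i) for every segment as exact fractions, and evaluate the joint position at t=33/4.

Δ: Δ0=1/3, Δ1=1/3, Δ2=-3, Δ3=8
row 1: diag=12, rhs=0; c'=1/4, d'=0
row 2: denom=12−3·1/4=45/4; d'=(-20−3·0)/(45/4)=-16/9
row 3: denom=8−3·4/15=36/5; d'=(66−3·-16/9)/(36/5)=535/54
back: M3=535/54
back: M2=-16/9−4/15·535/54=-358/81
back: M1=0−1/4·-358/81=179/162
M: M0=0, M1=179/162, M2=-358/81, M3=535/54, M4=0
seg 0: a=2, c=M0/2=0, d=(M1−M0)/(6·3)=179/2916, b=Δ0−h0·(2M0+M1)/6=-71/324
seg 1: a=3, c=M1/2=179/324, d=(M2−M1)/(6·3)=-895/2916, b=Δ1−h1·(2M1+M2)/6=233/162
seg 2: a=4, c=M2/2=-179/81, d=(M3−M2)/(6·3)=2321/2916, b=Δ2−h2·(2M2+M3)/6=-1145/324
seg 3: a=-5, c=M3/2=535/108, d=(M4−M3)/(6·1)=-535/324, b=Δ3−h3·(2M3+M4)/6=761/162
t_q=33/4 → seg 2, τ=9/4; S=4+-1145/324·τ+-179/81·τ²+2321/2916·τ³=-13991/2304

  seg 0: a=2 b=-71/324 c=0 d=179/2916
  seg 1: a=3 b=233/162 c=179/324 d=-895/2916
  seg 2: a=4 b=-1145/324 c=-179/81 d=2321/2916
  seg 3: a=-5 b=761/162 c=535/108 d=-535/324
S(33/4) = -13991/2304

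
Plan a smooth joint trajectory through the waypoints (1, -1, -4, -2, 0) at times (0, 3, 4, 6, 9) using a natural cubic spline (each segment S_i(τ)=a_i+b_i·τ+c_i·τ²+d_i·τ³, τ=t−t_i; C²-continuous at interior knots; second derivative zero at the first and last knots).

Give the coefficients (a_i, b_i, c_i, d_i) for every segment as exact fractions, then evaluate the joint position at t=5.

  seg 0: a=1 b=37/73 c=0 d=-257/1971
  seg 1: a=-1 b=-220/73 c=-257/219 d=260/219
  seg 2: a=-4 b=-394/219 c=523/219 d=-433/876
  seg 3: a=-2 b=133/73 c=-253/438 d=253/3942
S(5) = -3421/876

Δ: Δ0=-2/3, Δ1=-3, Δ2=1, Δ3=2/3
row 1: diag=8, rhs=-14; c'=1/8, d'=-7/4
row 2: denom=6−1·1/8=47/8; d'=(24−1·-7/4)/(47/8)=206/47
row 3: denom=10−2·16/47=438/47; d'=(-2−2·206/47)/(438/47)=-253/219
back: M3=-253/219
back: M2=206/47−16/47·-253/219=1046/219
back: M1=-7/4−1/8·1046/219=-514/219
M: M0=0, M1=-514/219, M2=1046/219, M3=-253/219, M4=0
seg 0: a=1, c=M0/2=0, d=(M1−M0)/(6·3)=-257/1971, b=Δ0−h0·(2M0+M1)/6=37/73
seg 1: a=-1, c=M1/2=-257/219, d=(M2−M1)/(6·1)=260/219, b=Δ1−h1·(2M1+M2)/6=-220/73
seg 2: a=-4, c=M2/2=523/219, d=(M3−M2)/(6·2)=-433/876, b=Δ2−h2·(2M2+M3)/6=-394/219
seg 3: a=-2, c=M3/2=-253/438, d=(M4−M3)/(6·3)=253/3942, b=Δ3−h3·(2M3+M4)/6=133/73
t_q=5 → seg 2, τ=1; S=-4+-394/219·τ+523/219·τ²+-433/876·τ³=-3421/876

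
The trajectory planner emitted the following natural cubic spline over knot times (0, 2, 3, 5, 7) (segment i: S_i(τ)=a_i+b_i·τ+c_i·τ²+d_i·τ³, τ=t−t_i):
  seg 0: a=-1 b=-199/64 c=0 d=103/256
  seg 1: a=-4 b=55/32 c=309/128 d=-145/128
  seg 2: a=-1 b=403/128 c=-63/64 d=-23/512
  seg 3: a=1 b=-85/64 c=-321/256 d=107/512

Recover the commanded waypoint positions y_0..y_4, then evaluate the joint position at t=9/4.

y_0=-1 y_1=-4 y_2=-1 y_3=1 y_4=-5
S(9/4) = -28157/8192

y_0 = S_0(0) = a_0 = -1
y_1 = S_1(0) = a_1 = -4
y_2 = S_2(0) = a_2 = -1
y_3 = S_3(0) = a_3 = 1
y_4 = S_3(2) = -5
t_q=9/4 is in segment 1 (τ=1/4); S_1(τ)=-28157/8192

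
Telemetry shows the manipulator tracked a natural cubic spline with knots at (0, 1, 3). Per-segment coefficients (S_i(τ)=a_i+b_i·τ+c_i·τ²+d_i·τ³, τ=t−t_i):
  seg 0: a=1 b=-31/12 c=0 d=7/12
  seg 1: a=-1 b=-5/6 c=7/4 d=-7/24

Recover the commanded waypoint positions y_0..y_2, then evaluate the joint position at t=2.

y_0=1 y_1=-1 y_2=2
S(2) = -3/8

y_0 = S_0(0) = a_0 = 1
y_1 = S_1(0) = a_1 = -1
y_2 = S_1(2) = 2
t_q=2 is in segment 1 (τ=1); S_1(τ)=-3/8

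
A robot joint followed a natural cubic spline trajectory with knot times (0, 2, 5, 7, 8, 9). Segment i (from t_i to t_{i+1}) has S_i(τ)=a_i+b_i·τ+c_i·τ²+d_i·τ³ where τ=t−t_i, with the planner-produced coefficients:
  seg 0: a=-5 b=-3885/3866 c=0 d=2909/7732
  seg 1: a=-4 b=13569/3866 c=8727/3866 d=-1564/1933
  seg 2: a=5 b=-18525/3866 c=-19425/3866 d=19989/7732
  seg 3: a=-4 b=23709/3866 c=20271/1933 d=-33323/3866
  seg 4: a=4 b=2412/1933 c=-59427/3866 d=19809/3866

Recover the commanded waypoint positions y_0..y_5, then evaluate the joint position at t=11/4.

y_0=-5 y_1=-4 y_2=5 y_3=-4 y_4=4 y_5=-5
S(11/4) = -27167/61856

y_0 = S_0(0) = a_0 = -5
y_1 = S_1(0) = a_1 = -4
y_2 = S_2(0) = a_2 = 5
y_3 = S_3(0) = a_3 = -4
y_4 = S_4(0) = a_4 = 4
y_5 = S_4(1) = -5
t_q=11/4 is in segment 1 (τ=3/4); S_1(τ)=-27167/61856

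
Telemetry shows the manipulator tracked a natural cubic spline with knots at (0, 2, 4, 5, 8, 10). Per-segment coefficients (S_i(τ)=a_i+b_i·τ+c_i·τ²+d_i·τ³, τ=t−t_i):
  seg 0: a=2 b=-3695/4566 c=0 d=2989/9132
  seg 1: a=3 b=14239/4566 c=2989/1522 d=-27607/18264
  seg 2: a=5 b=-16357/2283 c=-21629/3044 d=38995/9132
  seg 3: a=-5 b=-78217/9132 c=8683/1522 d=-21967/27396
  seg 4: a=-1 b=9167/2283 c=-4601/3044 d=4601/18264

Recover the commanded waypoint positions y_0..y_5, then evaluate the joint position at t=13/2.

y_0=2 y_1=3 y_2=5 y_3=-5 y_4=-1 y_5=3
S(13/2) = -187941/24352

y_0 = S_0(0) = a_0 = 2
y_1 = S_1(0) = a_1 = 3
y_2 = S_2(0) = a_2 = 5
y_3 = S_3(0) = a_3 = -5
y_4 = S_4(0) = a_4 = -1
y_5 = S_4(2) = 3
t_q=13/2 is in segment 3 (τ=3/2); S_3(τ)=-187941/24352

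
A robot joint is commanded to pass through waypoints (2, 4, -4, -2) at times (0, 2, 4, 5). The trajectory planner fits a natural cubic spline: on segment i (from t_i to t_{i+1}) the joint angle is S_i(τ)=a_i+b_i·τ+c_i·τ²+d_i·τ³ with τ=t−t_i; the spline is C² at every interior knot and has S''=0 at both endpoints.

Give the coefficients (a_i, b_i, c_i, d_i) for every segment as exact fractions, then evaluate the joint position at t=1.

  seg 0: a=2 b=32/11 c=0 d=-21/44
  seg 1: a=4 b=-31/11 c=-63/22 d=25/22
  seg 2: a=-4 b=-7/11 c=87/22 d=-29/22
S(1) = 195/44

Δ: Δ0=1, Δ1=-4, Δ2=2
row 1: diag=8, rhs=-30; c'=1/4, d'=-15/4
row 2: denom=6−2·1/4=11/2; d'=(36−2·-15/4)/(11/2)=87/11
back: M2=87/11
back: M1=-15/4−1/4·87/11=-63/11
M: M0=0, M1=-63/11, M2=87/11, M3=0
seg 0: a=2, c=M0/2=0, d=(M1−M0)/(6·2)=-21/44, b=Δ0−h0·(2M0+M1)/6=32/11
seg 1: a=4, c=M1/2=-63/22, d=(M2−M1)/(6·2)=25/22, b=Δ1−h1·(2M1+M2)/6=-31/11
seg 2: a=-4, c=M2/2=87/22, d=(M3−M2)/(6·1)=-29/22, b=Δ2−h2·(2M2+M3)/6=-7/11
t_q=1 → seg 0, τ=1; S=2+32/11·τ+0·τ²+-21/44·τ³=195/44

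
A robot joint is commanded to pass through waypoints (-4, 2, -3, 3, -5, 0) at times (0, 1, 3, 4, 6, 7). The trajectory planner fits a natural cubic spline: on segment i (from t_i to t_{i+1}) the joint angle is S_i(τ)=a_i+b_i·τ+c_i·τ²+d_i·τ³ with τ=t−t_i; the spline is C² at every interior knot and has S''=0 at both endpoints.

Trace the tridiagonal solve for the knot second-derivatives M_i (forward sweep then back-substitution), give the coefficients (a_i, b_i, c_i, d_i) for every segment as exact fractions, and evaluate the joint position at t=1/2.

Δ: Δ0=6, Δ1=-5/2, Δ2=6, Δ3=-4, Δ4=5
row 1: diag=6, rhs=-51; c'=1/3, d'=-17/2
row 2: denom=6−2·1/3=16/3; d'=(51−2·-17/2)/(16/3)=51/4
row 3: denom=6−1·3/16=93/16; d'=(-60−1·51/4)/(93/16)=-388/31
row 4: denom=6−2·32/93=494/93; d'=(54−2·-388/31)/(494/93)=3675/247
back: M4=3675/247
back: M3=-388/31−32/93·3675/247=-4356/247
back: M2=51/4−3/16·-4356/247=3966/247
back: M1=-17/2−1/3·3966/247=-6843/494
M: M0=0, M1=-6843/494, M2=3966/247, M3=-4356/247, M4=3675/247, M5=0
seg 0: a=-4, c=M0/2=0, d=(M1−M0)/(6·1)=-2281/988, b=Δ0−h0·(2M0+M1)/6=8209/988
seg 1: a=2, c=M1/2=-6843/988, d=(M2−M1)/(6·2)=4925/1976, b=Δ1−h1·(2M1+M2)/6=683/494
seg 2: a=-3, c=M2/2=1983/247, d=(M3−M2)/(6·1)=-73/13, b=Δ2−h2·(2M2+M3)/6=886/247
seg 3: a=3, c=M3/2=-2178/247, d=(M4−M3)/(6·2)=2677/988, b=Δ3−h3·(2M3+M4)/6=691/247
seg 4: a=-5, c=M4/2=3675/494, d=(M5−M4)/(6·1)=-1225/494, b=Δ4−h4·(2M4+M5)/6=10/247
t_q=1/2 → seg 0, τ=1/2; S=-4+8209/988·τ+0·τ²+-2281/988·τ³=-1061/7904

  seg 0: a=-4 b=8209/988 c=0 d=-2281/988
  seg 1: a=2 b=683/494 c=-6843/988 d=4925/1976
  seg 2: a=-3 b=886/247 c=1983/247 d=-73/13
  seg 3: a=3 b=691/247 c=-2178/247 d=2677/988
  seg 4: a=-5 b=10/247 c=3675/494 d=-1225/494
S(1/2) = -1061/7904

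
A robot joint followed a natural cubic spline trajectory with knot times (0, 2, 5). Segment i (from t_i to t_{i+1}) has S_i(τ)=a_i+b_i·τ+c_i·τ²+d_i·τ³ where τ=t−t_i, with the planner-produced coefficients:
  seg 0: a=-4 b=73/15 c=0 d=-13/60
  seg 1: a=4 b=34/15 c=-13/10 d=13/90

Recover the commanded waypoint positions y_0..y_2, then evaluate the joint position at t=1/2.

y_0 = S_0(0) = a_0 = -4
y_1 = S_1(0) = a_1 = 4
y_2 = S_1(3) = 3
t_q=1/2 is in segment 0 (τ=1/2); S_0(τ)=-51/32

y_0=-4 y_1=4 y_2=3
S(1/2) = -51/32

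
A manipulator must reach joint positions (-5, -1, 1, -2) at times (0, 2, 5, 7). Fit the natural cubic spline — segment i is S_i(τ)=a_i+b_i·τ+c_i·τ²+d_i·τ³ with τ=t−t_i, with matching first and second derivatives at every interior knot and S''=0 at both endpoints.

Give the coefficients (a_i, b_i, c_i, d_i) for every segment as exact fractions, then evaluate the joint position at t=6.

Δ: Δ0=2, Δ1=2/3, Δ2=-3/2
row 1: diag=10, rhs=-8; c'=3/10, d'=-4/5
row 2: denom=10−3·3/10=91/10; d'=(-13−3·-4/5)/(91/10)=-106/91
back: M2=-106/91
back: M1=-4/5−3/10·-106/91=-41/91
M: M0=0, M1=-41/91, M2=-106/91, M3=0
seg 0: a=-5, c=M0/2=0, d=(M1−M0)/(6·2)=-41/1092, b=Δ0−h0·(2M0+M1)/6=587/273
seg 1: a=-1, c=M1/2=-41/182, d=(M2−M1)/(6·3)=-5/126, b=Δ1−h1·(2M1+M2)/6=464/273
seg 2: a=1, c=M2/2=-53/91, d=(M3−M2)/(6·2)=53/546, b=Δ2−h2·(2M2+M3)/6=-395/546
t_q=6 → seg 2, τ=1; S=1+-395/546·τ+-53/91·τ²+53/546·τ³=-19/91

  seg 0: a=-5 b=587/273 c=0 d=-41/1092
  seg 1: a=-1 b=464/273 c=-41/182 d=-5/126
  seg 2: a=1 b=-395/546 c=-53/91 d=53/546
S(6) = -19/91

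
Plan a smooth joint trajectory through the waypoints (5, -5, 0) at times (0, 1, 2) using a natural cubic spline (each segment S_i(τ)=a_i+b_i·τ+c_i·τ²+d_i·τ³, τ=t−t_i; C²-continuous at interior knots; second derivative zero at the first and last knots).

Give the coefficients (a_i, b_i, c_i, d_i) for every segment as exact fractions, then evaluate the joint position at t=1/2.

Δ: Δ0=-10, Δ1=5
row 1: diag=4, rhs=90; c'=1/4, d'=45/2
back: M1=45/2
M: M0=0, M1=45/2, M2=0
seg 0: a=5, c=M0/2=0, d=(M1−M0)/(6·1)=15/4, b=Δ0−h0·(2M0+M1)/6=-55/4
seg 1: a=-5, c=M1/2=45/4, d=(M2−M1)/(6·1)=-15/4, b=Δ1−h1·(2M1+M2)/6=-5/2
t_q=1/2 → seg 0, τ=1/2; S=5+-55/4·τ+0·τ²+15/4·τ³=-45/32

  seg 0: a=5 b=-55/4 c=0 d=15/4
  seg 1: a=-5 b=-5/2 c=45/4 d=-15/4
S(1/2) = -45/32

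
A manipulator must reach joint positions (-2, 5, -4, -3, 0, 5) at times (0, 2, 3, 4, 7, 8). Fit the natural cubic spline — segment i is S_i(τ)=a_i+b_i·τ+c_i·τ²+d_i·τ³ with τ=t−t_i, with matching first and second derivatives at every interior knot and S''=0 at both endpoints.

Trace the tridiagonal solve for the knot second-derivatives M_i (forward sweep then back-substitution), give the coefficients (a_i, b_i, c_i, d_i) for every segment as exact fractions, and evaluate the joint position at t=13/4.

  seg 0: a=-2 b=21367/2434 c=0 d=-1606/1217
  seg 1: a=5 b=-17177/2434 c=-9636/1217 d=14543/2434
  seg 2: a=-4 b=-6046/1217 c=24357/2434 d=-9831/2434
  seg 3: a=-3 b=7129/2434 c=-2568/1217 d=3571/7302
  seg 4: a=0 b=4226/1217 c=5577/2434 d=-1859/2434
S(13/4) = -728979/155776

Δ: Δ0=7/2, Δ1=-9, Δ2=1, Δ3=1, Δ4=5
row 1: diag=6, rhs=-75; c'=1/6, d'=-25/2
row 2: denom=4−1·1/6=23/6; d'=(60−1·-25/2)/(23/6)=435/23
row 3: denom=8−1·6/23=178/23; d'=(0−1·435/23)/(178/23)=-435/178
row 4: denom=8−3·69/178=1217/178; d'=(24−3·-435/178)/(1217/178)=5577/1217
back: M4=5577/1217
back: M3=-435/178−69/178·5577/1217=-5136/1217
back: M2=435/23−6/23·-5136/1217=24357/1217
back: M1=-25/2−1/6·24357/1217=-19272/1217
M: M0=0, M1=-19272/1217, M2=24357/1217, M3=-5136/1217, M4=5577/1217, M5=0
seg 0: a=-2, c=M0/2=0, d=(M1−M0)/(6·2)=-1606/1217, b=Δ0−h0·(2M0+M1)/6=21367/2434
seg 1: a=5, c=M1/2=-9636/1217, d=(M2−M1)/(6·1)=14543/2434, b=Δ1−h1·(2M1+M2)/6=-17177/2434
seg 2: a=-4, c=M2/2=24357/2434, d=(M3−M2)/(6·1)=-9831/2434, b=Δ2−h2·(2M2+M3)/6=-6046/1217
seg 3: a=-3, c=M3/2=-2568/1217, d=(M4−M3)/(6·3)=3571/7302, b=Δ3−h3·(2M3+M4)/6=7129/2434
seg 4: a=0, c=M4/2=5577/2434, d=(M5−M4)/(6·1)=-1859/2434, b=Δ4−h4·(2M4+M5)/6=4226/1217
t_q=13/4 → seg 2, τ=1/4; S=-4+-6046/1217·τ+24357/2434·τ²+-9831/2434·τ³=-728979/155776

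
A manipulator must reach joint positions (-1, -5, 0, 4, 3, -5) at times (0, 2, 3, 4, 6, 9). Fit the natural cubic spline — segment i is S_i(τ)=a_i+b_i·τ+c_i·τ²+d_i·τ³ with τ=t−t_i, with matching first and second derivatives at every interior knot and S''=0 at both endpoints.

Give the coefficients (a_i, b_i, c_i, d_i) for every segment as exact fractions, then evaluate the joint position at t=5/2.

Δ: Δ0=-2, Δ1=5, Δ2=4, Δ3=-1/2, Δ4=-8/3
row 1: diag=6, rhs=42; c'=1/6, d'=7
row 2: denom=4−1·1/6=23/6; d'=(-6−1·7)/(23/6)=-78/23
row 3: denom=6−1·6/23=132/23; d'=(-27−1·-78/23)/(132/23)=-181/44
row 4: denom=10−2·23/66=307/33; d'=(-13−2·-181/44)/(307/33)=-315/614
back: M4=-315/614
back: M3=-181/44−23/66·-315/614=-1208/307
back: M2=-78/23−6/23·-1208/307=-726/307
back: M1=7−1/6·-726/307=2270/307
M: M0=0, M1=2270/307, M2=-726/307, M3=-1208/307, M4=-315/614, M5=0
seg 0: a=-1, c=M0/2=0, d=(M1−M0)/(6·2)=1135/1842, b=Δ0−h0·(2M0+M1)/6=-4112/921
seg 1: a=-5, c=M1/2=1135/307, d=(M2−M1)/(6·1)=-1498/921, b=Δ1−h1·(2M1+M2)/6=2698/921
seg 2: a=0, c=M2/2=-363/307, d=(M3−M2)/(6·1)=-241/921, b=Δ2−h2·(2M2+M3)/6=5014/921
seg 3: a=4, c=M3/2=-604/307, d=(M4−M3)/(6·2)=2101/7368, b=Δ3−h3·(2M3+M4)/6=2113/921
seg 4: a=3, c=M4/2=-315/1228, d=(M5−M4)/(6·3)=35/1228, b=Δ4−h4·(2M4+M5)/6=-3967/1842
t_q=5/2 → seg 1, τ=1/2; S=-5+2698/921·τ+1135/307·τ²+-1498/921·τ³=-864/307

  seg 0: a=-1 b=-4112/921 c=0 d=1135/1842
  seg 1: a=-5 b=2698/921 c=1135/307 d=-1498/921
  seg 2: a=0 b=5014/921 c=-363/307 d=-241/921
  seg 3: a=4 b=2113/921 c=-604/307 d=2101/7368
  seg 4: a=3 b=-3967/1842 c=-315/1228 d=35/1228
S(5/2) = -864/307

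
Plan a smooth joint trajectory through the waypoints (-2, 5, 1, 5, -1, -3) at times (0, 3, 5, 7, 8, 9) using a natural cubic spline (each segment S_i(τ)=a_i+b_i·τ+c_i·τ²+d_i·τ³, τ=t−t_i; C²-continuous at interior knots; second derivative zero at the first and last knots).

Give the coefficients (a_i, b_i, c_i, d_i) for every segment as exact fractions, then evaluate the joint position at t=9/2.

  seg 0: a=-2 b=5155/1191 c=0 d=-88/397
  seg 1: a=5 b=-1973/1191 c=-792/397 d=4343/4764
  seg 2: a=1 b=1552/1191 c=2759/794 d=-7447/4764
  seg 3: a=5 b=-4235/1191 c=-2344/397 d=4121/1191
  seg 4: a=-1 b=-5936/1191 c=1777/397 d=-1777/1191
S(9/2) = 14015/12704

Δ: Δ0=7/3, Δ1=-2, Δ2=2, Δ3=-6, Δ4=-2
row 1: diag=10, rhs=-26; c'=1/5, d'=-13/5
row 2: denom=8−2·1/5=38/5; d'=(24−2·-13/5)/(38/5)=73/19
row 3: denom=6−2·5/19=104/19; d'=(-48−2·73/19)/(104/19)=-529/52
row 4: denom=4−1·19/104=397/104; d'=(24−1·-529/52)/(397/104)=3554/397
back: M4=3554/397
back: M3=-529/52−19/104·3554/397=-4688/397
back: M2=73/19−5/19·-4688/397=2759/397
back: M1=-13/5−1/5·2759/397=-1584/397
M: M0=0, M1=-1584/397, M2=2759/397, M3=-4688/397, M4=3554/397, M5=0
seg 0: a=-2, c=M0/2=0, d=(M1−M0)/(6·3)=-88/397, b=Δ0−h0·(2M0+M1)/6=5155/1191
seg 1: a=5, c=M1/2=-792/397, d=(M2−M1)/(6·2)=4343/4764, b=Δ1−h1·(2M1+M2)/6=-1973/1191
seg 2: a=1, c=M2/2=2759/794, d=(M3−M2)/(6·2)=-7447/4764, b=Δ2−h2·(2M2+M3)/6=1552/1191
seg 3: a=5, c=M3/2=-2344/397, d=(M4−M3)/(6·1)=4121/1191, b=Δ3−h3·(2M3+M4)/6=-4235/1191
seg 4: a=-1, c=M4/2=1777/397, d=(M5−M4)/(6·1)=-1777/1191, b=Δ4−h4·(2M4+M5)/6=-5936/1191
t_q=9/2 → seg 1, τ=3/2; S=5+-1973/1191·τ+-792/397·τ²+4343/4764·τ³=14015/12704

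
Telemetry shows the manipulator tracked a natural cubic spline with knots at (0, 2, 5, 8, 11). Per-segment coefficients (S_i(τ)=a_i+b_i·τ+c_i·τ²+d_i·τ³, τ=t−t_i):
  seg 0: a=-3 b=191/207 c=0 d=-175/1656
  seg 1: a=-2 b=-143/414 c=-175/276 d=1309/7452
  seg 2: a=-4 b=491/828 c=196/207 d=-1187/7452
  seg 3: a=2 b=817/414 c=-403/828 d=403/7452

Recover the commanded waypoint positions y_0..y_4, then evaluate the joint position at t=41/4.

y_0=-3 y_1=-2 y_2=-4 y_3=2 y_4=5
S(41/4) = 27039/5888

y_0 = S_0(0) = a_0 = -3
y_1 = S_1(0) = a_1 = -2
y_2 = S_2(0) = a_2 = -4
y_3 = S_3(0) = a_3 = 2
y_4 = S_3(3) = 5
t_q=41/4 is in segment 3 (τ=9/4); S_3(τ)=27039/5888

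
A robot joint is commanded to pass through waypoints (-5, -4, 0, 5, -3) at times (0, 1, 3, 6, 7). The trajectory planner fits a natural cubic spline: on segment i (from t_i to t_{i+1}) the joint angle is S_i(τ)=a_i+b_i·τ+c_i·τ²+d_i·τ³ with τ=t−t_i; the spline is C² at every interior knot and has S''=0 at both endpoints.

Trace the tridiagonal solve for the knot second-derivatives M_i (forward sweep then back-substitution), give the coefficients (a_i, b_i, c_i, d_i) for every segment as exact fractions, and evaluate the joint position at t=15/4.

  seg 0: a=-5 b=1127/1182 c=0 d=55/1182
  seg 1: a=-4 b=646/591 c=55/394 d=371/2364
  seg 2: a=0 b=2089/591 c=213/197 d=-1007/1773
  seg 3: a=5 b=-3140/591 c=-794/197 d=794/591
S(15/4) = 38071/12608

Δ: Δ0=1, Δ1=2, Δ2=5/3, Δ3=-8
row 1: diag=6, rhs=6; c'=1/3, d'=1
row 2: denom=10−2·1/3=28/3; d'=(-2−2·1)/(28/3)=-3/7
row 3: denom=8−3·9/28=197/28; d'=(-58−3·-3/7)/(197/28)=-1588/197
back: M3=-1588/197
back: M2=-3/7−9/28·-1588/197=426/197
back: M1=1−1/3·426/197=55/197
M: M0=0, M1=55/197, M2=426/197, M3=-1588/197, M4=0
seg 0: a=-5, c=M0/2=0, d=(M1−M0)/(6·1)=55/1182, b=Δ0−h0·(2M0+M1)/6=1127/1182
seg 1: a=-4, c=M1/2=55/394, d=(M2−M1)/(6·2)=371/2364, b=Δ1−h1·(2M1+M2)/6=646/591
seg 2: a=0, c=M2/2=213/197, d=(M3−M2)/(6·3)=-1007/1773, b=Δ2−h2·(2M2+M3)/6=2089/591
seg 3: a=5, c=M3/2=-794/197, d=(M4−M3)/(6·1)=794/591, b=Δ3−h3·(2M3+M4)/6=-3140/591
t_q=15/4 → seg 2, τ=3/4; S=0+2089/591·τ+213/197·τ²+-1007/1773·τ³=38071/12608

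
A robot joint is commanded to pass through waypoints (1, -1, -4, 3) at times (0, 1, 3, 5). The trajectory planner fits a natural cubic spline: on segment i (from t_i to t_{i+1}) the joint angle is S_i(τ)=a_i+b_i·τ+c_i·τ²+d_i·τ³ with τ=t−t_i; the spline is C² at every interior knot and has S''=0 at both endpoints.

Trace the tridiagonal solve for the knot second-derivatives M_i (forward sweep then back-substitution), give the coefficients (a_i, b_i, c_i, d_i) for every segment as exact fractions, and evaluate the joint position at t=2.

Δ: Δ0=-2, Δ1=-3/2, Δ2=7/2
row 1: diag=6, rhs=3; c'=1/3, d'=1/2
row 2: denom=8−2·1/3=22/3; d'=(30−2·1/2)/(22/3)=87/22
back: M2=87/22
back: M1=1/2−1/3·87/22=-9/11
M: M0=0, M1=-9/11, M2=87/22, M3=0
seg 0: a=1, c=M0/2=0, d=(M1−M0)/(6·1)=-3/22, b=Δ0−h0·(2M0+M1)/6=-41/22
seg 1: a=-1, c=M1/2=-9/22, d=(M2−M1)/(6·2)=35/88, b=Δ1−h1·(2M1+M2)/6=-25/11
seg 2: a=-4, c=M2/2=87/44, d=(M3−M2)/(6·2)=-29/88, b=Δ2−h2·(2M2+M3)/6=19/22
t_q=2 → seg 1, τ=1; S=-1+-25/11·τ+-9/22·τ²+35/88·τ³=-289/88

  seg 0: a=1 b=-41/22 c=0 d=-3/22
  seg 1: a=-1 b=-25/11 c=-9/22 d=35/88
  seg 2: a=-4 b=19/22 c=87/44 d=-29/88
S(2) = -289/88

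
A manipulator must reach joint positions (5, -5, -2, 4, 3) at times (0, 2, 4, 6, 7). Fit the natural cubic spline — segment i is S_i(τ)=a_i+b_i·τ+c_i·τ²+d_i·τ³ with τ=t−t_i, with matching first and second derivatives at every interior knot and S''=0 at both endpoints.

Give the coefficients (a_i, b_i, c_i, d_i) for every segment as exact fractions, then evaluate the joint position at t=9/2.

Δ: Δ0=-5, Δ1=3/2, Δ2=3, Δ3=-1
row 1: diag=8, rhs=39; c'=1/4, d'=39/8
row 2: denom=8−2·1/4=15/2; d'=(9−2·39/8)/(15/2)=-1/10
row 3: denom=6−2·4/15=82/15; d'=(-24−2·-1/10)/(82/15)=-357/82
back: M3=-357/82
back: M2=-1/10−4/15·-357/82=87/82
back: M1=39/8−1/4·87/82=189/41
M: M0=0, M1=189/41, M2=87/82, M3=-357/82, M4=0
seg 0: a=5, c=M0/2=0, d=(M1−M0)/(6·2)=63/164, b=Δ0−h0·(2M0+M1)/6=-268/41
seg 1: a=-5, c=M1/2=189/82, d=(M2−M1)/(6·2)=-97/328, b=Δ1−h1·(2M1+M2)/6=-79/41
seg 2: a=-2, c=M2/2=87/164, d=(M3−M2)/(6·2)=-37/82, b=Δ2−h2·(2M2+M3)/6=307/82
seg 3: a=4, c=M3/2=-357/164, d=(M4−M3)/(6·1)=119/164, b=Δ3−h3·(2M3+M4)/6=37/82
t_q=9/2 → seg 2, τ=1/2; S=-2+307/82·τ+87/164·τ²+-37/82·τ³=-17/328

  seg 0: a=5 b=-268/41 c=0 d=63/164
  seg 1: a=-5 b=-79/41 c=189/82 d=-97/328
  seg 2: a=-2 b=307/82 c=87/164 d=-37/82
  seg 3: a=4 b=37/82 c=-357/164 d=119/164
S(9/2) = -17/328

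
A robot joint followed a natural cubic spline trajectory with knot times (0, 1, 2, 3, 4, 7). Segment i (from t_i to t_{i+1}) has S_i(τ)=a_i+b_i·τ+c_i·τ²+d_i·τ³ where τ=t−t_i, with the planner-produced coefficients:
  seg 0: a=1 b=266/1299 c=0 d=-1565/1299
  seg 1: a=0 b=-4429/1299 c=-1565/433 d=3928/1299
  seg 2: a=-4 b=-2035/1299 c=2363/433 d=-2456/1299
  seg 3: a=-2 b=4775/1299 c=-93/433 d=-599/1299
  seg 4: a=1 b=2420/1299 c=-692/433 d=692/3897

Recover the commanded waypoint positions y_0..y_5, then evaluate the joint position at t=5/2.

y_0=1 y_1=0 y_2=-4 y_3=-2 y_4=1 y_5=-3
S(5/2) = -6331/1732

y_0 = S_0(0) = a_0 = 1
y_1 = S_1(0) = a_1 = 0
y_2 = S_2(0) = a_2 = -4
y_3 = S_3(0) = a_3 = -2
y_4 = S_4(0) = a_4 = 1
y_5 = S_4(3) = -3
t_q=5/2 is in segment 2 (τ=1/2); S_2(τ)=-6331/1732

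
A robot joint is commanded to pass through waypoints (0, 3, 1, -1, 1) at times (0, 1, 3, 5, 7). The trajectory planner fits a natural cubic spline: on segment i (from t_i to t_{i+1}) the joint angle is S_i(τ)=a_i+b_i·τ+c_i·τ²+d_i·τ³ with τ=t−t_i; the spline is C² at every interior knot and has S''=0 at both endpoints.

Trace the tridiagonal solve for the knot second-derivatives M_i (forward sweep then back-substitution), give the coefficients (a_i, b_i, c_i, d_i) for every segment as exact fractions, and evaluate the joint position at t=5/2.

Δ: Δ0=3, Δ1=-1, Δ2=-1, Δ3=1
row 1: diag=6, rhs=-24; c'=1/3, d'=-4
row 2: denom=8−2·1/3=22/3; d'=(0−2·-4)/(22/3)=12/11
row 3: denom=8−2·3/11=82/11; d'=(12−2·12/11)/(82/11)=54/41
back: M3=54/41
back: M2=12/11−3/11·54/41=30/41
back: M1=-4−1/3·30/41=-174/41
M: M0=0, M1=-174/41, M2=30/41, M3=54/41, M4=0
seg 0: a=0, c=M0/2=0, d=(M1−M0)/(6·1)=-29/41, b=Δ0−h0·(2M0+M1)/6=152/41
seg 1: a=3, c=M1/2=-87/41, d=(M2−M1)/(6·2)=17/41, b=Δ1−h1·(2M1+M2)/6=65/41
seg 2: a=1, c=M2/2=15/41, d=(M3−M2)/(6·2)=2/41, b=Δ2−h2·(2M2+M3)/6=-79/41
seg 3: a=-1, c=M3/2=27/41, d=(M4−M3)/(6·2)=-9/82, b=Δ3−h3·(2M3+M4)/6=5/41
t_q=5/2 → seg 1, τ=3/2; S=3+65/41·τ+-87/41·τ²+17/41·τ³=657/328

  seg 0: a=0 b=152/41 c=0 d=-29/41
  seg 1: a=3 b=65/41 c=-87/41 d=17/41
  seg 2: a=1 b=-79/41 c=15/41 d=2/41
  seg 3: a=-1 b=5/41 c=27/41 d=-9/82
S(5/2) = 657/328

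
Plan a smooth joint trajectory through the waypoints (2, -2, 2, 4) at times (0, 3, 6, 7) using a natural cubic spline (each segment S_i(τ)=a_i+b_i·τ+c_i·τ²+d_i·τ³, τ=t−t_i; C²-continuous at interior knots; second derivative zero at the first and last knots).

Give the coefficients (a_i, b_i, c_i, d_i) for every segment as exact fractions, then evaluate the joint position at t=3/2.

  seg 0: a=2 b=-2 c=0 d=2/27
  seg 1: a=-2 b=0 c=2/3 d=-2/27
  seg 2: a=2 b=2 c=0 d=0
S(3/2) = -3/4

Δ: Δ0=-4/3, Δ1=4/3, Δ2=2
row 1: diag=12, rhs=16; c'=1/4, d'=4/3
row 2: denom=8−3·1/4=29/4; d'=(4−3·4/3)/(29/4)=0
back: M2=0
back: M1=4/3−1/4·0=4/3
M: M0=0, M1=4/3, M2=0, M3=0
seg 0: a=2, c=M0/2=0, d=(M1−M0)/(6·3)=2/27, b=Δ0−h0·(2M0+M1)/6=-2
seg 1: a=-2, c=M1/2=2/3, d=(M2−M1)/(6·3)=-2/27, b=Δ1−h1·(2M1+M2)/6=0
seg 2: a=2, c=M2/2=0, d=(M3−M2)/(6·1)=0, b=Δ2−h2·(2M2+M3)/6=2
t_q=3/2 → seg 0, τ=3/2; S=2+-2·τ+0·τ²+2/27·τ³=-3/4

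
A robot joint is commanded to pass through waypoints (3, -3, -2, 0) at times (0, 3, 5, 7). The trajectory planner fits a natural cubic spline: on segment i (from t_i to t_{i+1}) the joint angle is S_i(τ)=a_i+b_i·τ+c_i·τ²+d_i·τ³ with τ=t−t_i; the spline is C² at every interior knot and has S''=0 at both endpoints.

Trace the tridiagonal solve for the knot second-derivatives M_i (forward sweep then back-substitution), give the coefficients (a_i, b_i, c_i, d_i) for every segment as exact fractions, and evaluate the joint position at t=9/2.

  seg 0: a=3 b=-11/4 c=0 d=1/12
  seg 1: a=-3 b=-1/2 c=3/4 d=-1/8
  seg 2: a=-2 b=1 c=0 d=0
S(9/2) = -159/64

Δ: Δ0=-2, Δ1=1/2, Δ2=1
row 1: diag=10, rhs=15; c'=1/5, d'=3/2
row 2: denom=8−2·1/5=38/5; d'=(3−2·3/2)/(38/5)=0
back: M2=0
back: M1=3/2−1/5·0=3/2
M: M0=0, M1=3/2, M2=0, M3=0
seg 0: a=3, c=M0/2=0, d=(M1−M0)/(6·3)=1/12, b=Δ0−h0·(2M0+M1)/6=-11/4
seg 1: a=-3, c=M1/2=3/4, d=(M2−M1)/(6·2)=-1/8, b=Δ1−h1·(2M1+M2)/6=-1/2
seg 2: a=-2, c=M2/2=0, d=(M3−M2)/(6·2)=0, b=Δ2−h2·(2M2+M3)/6=1
t_q=9/2 → seg 1, τ=3/2; S=-3+-1/2·τ+3/4·τ²+-1/8·τ³=-159/64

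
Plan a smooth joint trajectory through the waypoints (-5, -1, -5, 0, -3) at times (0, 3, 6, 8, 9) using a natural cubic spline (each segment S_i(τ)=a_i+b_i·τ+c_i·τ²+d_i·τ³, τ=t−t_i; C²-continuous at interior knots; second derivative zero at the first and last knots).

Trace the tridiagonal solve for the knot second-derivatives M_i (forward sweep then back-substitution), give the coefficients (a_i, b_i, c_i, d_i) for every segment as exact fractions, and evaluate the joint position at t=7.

Δ: Δ0=4/3, Δ1=-4/3, Δ2=5/2, Δ3=-3
row 1: diag=12, rhs=-16; c'=1/4, d'=-4/3
row 2: denom=10−3·1/4=37/4; d'=(23−3·-4/3)/(37/4)=108/37
row 3: denom=6−2·8/37=206/37; d'=(-33−2·108/37)/(206/37)=-1437/206
back: M3=-1437/206
back: M2=108/37−8/37·-1437/206=456/103
back: M1=-4/3−1/4·456/103=-754/309
M: M0=0, M1=-754/309, M2=456/103, M3=-1437/206, M4=0
seg 0: a=-5, c=M0/2=0, d=(M1−M0)/(6·3)=-377/2781, b=Δ0−h0·(2M0+M1)/6=263/103
seg 1: a=-1, c=M1/2=-377/309, d=(M2−M1)/(6·3)=1061/2781, b=Δ1−h1·(2M1+M2)/6=-114/103
seg 2: a=-5, c=M2/2=228/103, d=(M3−M2)/(6·2)=-783/824, b=Δ2−h2·(2M2+M3)/6=193/103
seg 3: a=0, c=M3/2=-1437/412, d=(M4−M3)/(6·1)=479/412, b=Δ3−h3·(2M3+M4)/6=-139/206
t_q=7 → seg 2, τ=1; S=-5+193/103·τ+228/103·τ²+-783/824·τ³=-1535/824

  seg 0: a=-5 b=263/103 c=0 d=-377/2781
  seg 1: a=-1 b=-114/103 c=-377/309 d=1061/2781
  seg 2: a=-5 b=193/103 c=228/103 d=-783/824
  seg 3: a=0 b=-139/206 c=-1437/412 d=479/412
S(7) = -1535/824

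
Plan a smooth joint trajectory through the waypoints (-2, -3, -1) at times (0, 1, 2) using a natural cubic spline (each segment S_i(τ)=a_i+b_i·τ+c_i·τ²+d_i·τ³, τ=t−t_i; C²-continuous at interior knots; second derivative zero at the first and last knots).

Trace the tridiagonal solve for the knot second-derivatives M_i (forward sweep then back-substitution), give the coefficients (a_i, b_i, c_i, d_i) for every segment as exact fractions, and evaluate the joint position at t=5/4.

Δ: Δ0=-1, Δ1=2
row 1: diag=4, rhs=18; c'=1/4, d'=9/2
back: M1=9/2
M: M0=0, M1=9/2, M2=0
seg 0: a=-2, c=M0/2=0, d=(M1−M0)/(6·1)=3/4, b=Δ0−h0·(2M0+M1)/6=-7/4
seg 1: a=-3, c=M1/2=9/4, d=(M2−M1)/(6·1)=-3/4, b=Δ1−h1·(2M1+M2)/6=1/2
t_q=5/4 → seg 1, τ=1/4; S=-3+1/2·τ+9/4·τ²+-3/4·τ³=-703/256

  seg 0: a=-2 b=-7/4 c=0 d=3/4
  seg 1: a=-3 b=1/2 c=9/4 d=-3/4
S(5/4) = -703/256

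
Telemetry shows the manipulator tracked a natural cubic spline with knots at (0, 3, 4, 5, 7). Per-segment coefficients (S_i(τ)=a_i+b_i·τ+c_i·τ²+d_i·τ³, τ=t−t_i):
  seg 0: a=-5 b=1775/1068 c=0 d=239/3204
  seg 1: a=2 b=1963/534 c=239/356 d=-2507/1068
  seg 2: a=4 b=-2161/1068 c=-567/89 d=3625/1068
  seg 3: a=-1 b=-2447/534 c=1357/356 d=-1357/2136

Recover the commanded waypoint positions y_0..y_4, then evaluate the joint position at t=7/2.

y_0 = S_0(0) = a_0 = -5
y_1 = S_1(0) = a_1 = 2
y_2 = S_2(0) = a_2 = 4
y_3 = S_3(0) = a_3 = -1
y_4 = S_3(2) = 0
t_q=7/2 is in segment 1 (τ=1/2); S_1(τ)=10573/2848

y_0=-5 y_1=2 y_2=4 y_3=-1 y_4=0
S(7/2) = 10573/2848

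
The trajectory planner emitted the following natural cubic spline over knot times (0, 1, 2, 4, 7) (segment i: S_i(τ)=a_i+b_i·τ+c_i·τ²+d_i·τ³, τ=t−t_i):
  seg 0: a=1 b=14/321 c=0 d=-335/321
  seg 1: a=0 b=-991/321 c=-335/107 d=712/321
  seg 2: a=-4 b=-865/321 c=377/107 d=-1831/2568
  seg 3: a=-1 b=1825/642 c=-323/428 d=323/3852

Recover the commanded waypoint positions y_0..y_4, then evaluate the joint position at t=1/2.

y_0 = S_0(0) = a_0 = 1
y_1 = S_1(0) = a_1 = 0
y_2 = S_2(0) = a_2 = -4
y_3 = S_3(0) = a_3 = -1
y_4 = S_3(3) = 3
t_q=1/2 is in segment 0 (τ=1/2); S_0(τ)=763/856

y_0=1 y_1=0 y_2=-4 y_3=-1 y_4=3
S(1/2) = 763/856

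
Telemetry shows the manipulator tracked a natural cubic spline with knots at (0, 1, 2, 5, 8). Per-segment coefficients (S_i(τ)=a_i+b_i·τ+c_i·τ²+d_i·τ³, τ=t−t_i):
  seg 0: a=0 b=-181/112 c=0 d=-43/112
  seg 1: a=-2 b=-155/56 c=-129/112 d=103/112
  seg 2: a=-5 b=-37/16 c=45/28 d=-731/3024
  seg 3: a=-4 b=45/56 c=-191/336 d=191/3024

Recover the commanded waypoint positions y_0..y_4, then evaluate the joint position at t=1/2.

y_0 = S_0(0) = a_0 = 0
y_1 = S_1(0) = a_1 = -2
y_2 = S_2(0) = a_2 = -5
y_3 = S_3(0) = a_3 = -4
y_4 = S_3(3) = -5
t_q=1/2 is in segment 0 (τ=1/2); S_0(τ)=-767/896

y_0=0 y_1=-2 y_2=-5 y_3=-4 y_4=-5
S(1/2) = -767/896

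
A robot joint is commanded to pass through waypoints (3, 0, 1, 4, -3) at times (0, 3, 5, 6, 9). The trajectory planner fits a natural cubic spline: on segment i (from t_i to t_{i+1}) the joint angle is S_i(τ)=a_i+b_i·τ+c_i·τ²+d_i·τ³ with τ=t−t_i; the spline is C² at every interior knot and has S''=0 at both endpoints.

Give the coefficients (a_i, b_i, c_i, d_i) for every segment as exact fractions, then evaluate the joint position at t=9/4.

Δ: Δ0=-1, Δ1=1/2, Δ2=3, Δ3=-7/3
row 1: diag=10, rhs=9; c'=1/5, d'=9/10
row 2: denom=6−2·1/5=28/5; d'=(15−2·9/10)/(28/5)=33/14
row 3: denom=8−1·5/28=219/28; d'=(-32−1·33/14)/(219/28)=-962/219
back: M3=-962/219
back: M2=33/14−5/28·-962/219=688/219
back: M1=9/10−1/5·688/219=119/438
M: M0=0, M1=119/438, M2=688/219, M3=-962/219, M4=0
seg 0: a=3, c=M0/2=0, d=(M1−M0)/(6·3)=119/7884, b=Δ0−h0·(2M0+M1)/6=-995/876
seg 1: a=0, c=M1/2=119/876, d=(M2−M1)/(6·2)=419/1752, b=Δ1−h1·(2M1+M2)/6=-319/438
seg 2: a=1, c=M2/2=344/219, d=(M3−M2)/(6·1)=-275/219, b=Δ2−h2·(2M2+M3)/6=196/73
seg 3: a=4, c=M3/2=-481/219, d=(M4−M3)/(6·3)=481/1971, b=Δ3−h3·(2M3+M4)/6=451/219
t_q=9/4 → seg 0, τ=9/4; S=3+-995/876·τ+0·τ²+119/7884·τ³=11517/18688

  seg 0: a=3 b=-995/876 c=0 d=119/7884
  seg 1: a=0 b=-319/438 c=119/876 d=419/1752
  seg 2: a=1 b=196/73 c=344/219 d=-275/219
  seg 3: a=4 b=451/219 c=-481/219 d=481/1971
S(9/4) = 11517/18688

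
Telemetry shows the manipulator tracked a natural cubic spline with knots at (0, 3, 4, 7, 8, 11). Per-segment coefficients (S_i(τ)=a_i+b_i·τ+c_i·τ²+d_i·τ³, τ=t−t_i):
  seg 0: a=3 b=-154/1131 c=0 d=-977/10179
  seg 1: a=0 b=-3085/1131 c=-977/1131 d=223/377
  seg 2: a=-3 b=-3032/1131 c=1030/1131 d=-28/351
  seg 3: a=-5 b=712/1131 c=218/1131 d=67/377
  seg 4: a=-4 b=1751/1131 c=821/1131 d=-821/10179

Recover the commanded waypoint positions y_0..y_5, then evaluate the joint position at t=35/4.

y_0 = S_0(0) = a_0 = 3
y_1 = S_1(0) = a_1 = 0
y_2 = S_2(0) = a_2 = -3
y_3 = S_3(0) = a_3 = -5
y_4 = S_4(0) = a_4 = -4
y_5 = S_4(3) = 5
t_q=35/4 is in segment 4 (τ=3/4); S_4(τ)=-59465/24128

y_0=3 y_1=0 y_2=-3 y_3=-5 y_4=-4 y_5=5
S(35/4) = -59465/24128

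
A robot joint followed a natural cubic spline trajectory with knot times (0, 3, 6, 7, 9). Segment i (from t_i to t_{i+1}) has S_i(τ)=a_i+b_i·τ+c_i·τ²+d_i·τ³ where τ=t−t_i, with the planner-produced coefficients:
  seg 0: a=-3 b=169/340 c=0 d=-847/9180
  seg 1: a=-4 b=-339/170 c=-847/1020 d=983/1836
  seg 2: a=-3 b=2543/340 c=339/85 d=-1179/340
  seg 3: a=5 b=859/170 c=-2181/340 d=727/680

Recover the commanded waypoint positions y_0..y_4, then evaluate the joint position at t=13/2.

y_0 = S_0(0) = a_0 = -3
y_1 = S_1(0) = a_1 = -4
y_2 = S_2(0) = a_2 = -3
y_3 = S_3(0) = a_3 = 5
y_4 = S_3(2) = -2
t_q=13/2 is in segment 2 (τ=1/2); S_2(τ)=709/544

y_0=-3 y_1=-4 y_2=-3 y_3=5 y_4=-2
S(13/2) = 709/544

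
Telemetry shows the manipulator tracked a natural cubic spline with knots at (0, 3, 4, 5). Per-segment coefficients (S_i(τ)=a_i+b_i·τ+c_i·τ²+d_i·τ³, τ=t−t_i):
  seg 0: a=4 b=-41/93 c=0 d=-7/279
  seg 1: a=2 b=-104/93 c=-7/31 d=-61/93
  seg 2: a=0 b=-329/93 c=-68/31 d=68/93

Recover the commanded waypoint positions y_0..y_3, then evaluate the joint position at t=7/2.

y_0 = S_0(0) = a_0 = 4
y_1 = S_1(0) = a_1 = 2
y_2 = S_2(0) = a_2 = 0
y_3 = S_2(1) = -5
t_q=7/2 is in segment 1 (τ=1/2); S_1(τ)=323/248

y_0=4 y_1=2 y_2=0 y_3=-5
S(7/2) = 323/248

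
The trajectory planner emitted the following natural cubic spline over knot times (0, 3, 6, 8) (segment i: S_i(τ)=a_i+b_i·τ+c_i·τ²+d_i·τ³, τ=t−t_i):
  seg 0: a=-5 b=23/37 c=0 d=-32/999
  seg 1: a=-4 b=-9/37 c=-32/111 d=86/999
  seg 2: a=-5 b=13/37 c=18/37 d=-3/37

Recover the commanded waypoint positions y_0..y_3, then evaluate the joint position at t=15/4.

y_0=-5 y_1=-4 y_2=-5 y_3=-3
S(15/4) = -5101/1184

y_0 = S_0(0) = a_0 = -5
y_1 = S_1(0) = a_1 = -4
y_2 = S_2(0) = a_2 = -5
y_3 = S_2(2) = -3
t_q=15/4 is in segment 1 (τ=3/4); S_1(τ)=-5101/1184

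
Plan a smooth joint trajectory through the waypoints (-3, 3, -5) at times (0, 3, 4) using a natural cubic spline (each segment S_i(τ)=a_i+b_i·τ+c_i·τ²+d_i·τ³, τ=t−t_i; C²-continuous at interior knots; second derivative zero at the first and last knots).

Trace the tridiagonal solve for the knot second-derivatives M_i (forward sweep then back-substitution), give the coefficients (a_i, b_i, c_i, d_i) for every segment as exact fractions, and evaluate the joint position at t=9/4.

Δ: Δ0=2, Δ1=-8
row 1: diag=8, rhs=-60; c'=1/8, d'=-15/2
back: M1=-15/2
M: M0=0, M1=-15/2, M2=0
seg 0: a=-3, c=M0/2=0, d=(M1−M0)/(6·3)=-5/12, b=Δ0−h0·(2M0+M1)/6=23/4
seg 1: a=3, c=M1/2=-15/4, d=(M2−M1)/(6·1)=5/4, b=Δ1−h1·(2M1+M2)/6=-11/2
t_q=9/4 → seg 0, τ=9/4; S=-3+23/4·τ+0·τ²+-5/12·τ³=1329/256

  seg 0: a=-3 b=23/4 c=0 d=-5/12
  seg 1: a=3 b=-11/2 c=-15/4 d=5/4
S(9/4) = 1329/256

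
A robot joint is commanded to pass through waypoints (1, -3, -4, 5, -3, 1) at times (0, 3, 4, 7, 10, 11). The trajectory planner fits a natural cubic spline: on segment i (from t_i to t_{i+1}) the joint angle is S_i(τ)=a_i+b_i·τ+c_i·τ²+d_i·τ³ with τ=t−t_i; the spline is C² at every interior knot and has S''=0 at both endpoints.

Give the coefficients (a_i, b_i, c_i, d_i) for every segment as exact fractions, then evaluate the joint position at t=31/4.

  seg 0: a=1 b=-1844/1635 c=0 d=-112/4905
  seg 1: a=-3 b=-2852/1635 c=-112/545 d=1553/1635
  seg 2: a=-4 b=227/327 c=1441/545 d=-9199/14715
  seg 3: a=5 b=-524/1635 c=-4876/1635 d=10792/14715
  seg 4: a=-3 b=2596/1635 c=1972/545 d=-1972/1635
S(31/4) = 14787/4360

Δ: Δ0=-4/3, Δ1=-1, Δ2=3, Δ3=-8/3, Δ4=4
row 1: diag=8, rhs=2; c'=1/8, d'=1/4
row 2: denom=8−1·1/8=63/8; d'=(24−1·1/4)/(63/8)=190/63
row 3: denom=12−3·8/21=76/7; d'=(-34−3·190/63)/(76/7)=-226/57
row 4: denom=8−3·21/76=545/76; d'=(40−3·-226/57)/(545/76)=3944/545
back: M4=3944/545
back: M3=-226/57−21/76·3944/545=-9752/1635
back: M2=190/63−8/21·-9752/1635=2882/545
back: M1=1/4−1/8·2882/545=-224/545
M: M0=0, M1=-224/545, M2=2882/545, M3=-9752/1635, M4=3944/545, M5=0
seg 0: a=1, c=M0/2=0, d=(M1−M0)/(6·3)=-112/4905, b=Δ0−h0·(2M0+M1)/6=-1844/1635
seg 1: a=-3, c=M1/2=-112/545, d=(M2−M1)/(6·1)=1553/1635, b=Δ1−h1·(2M1+M2)/6=-2852/1635
seg 2: a=-4, c=M2/2=1441/545, d=(M3−M2)/(6·3)=-9199/14715, b=Δ2−h2·(2M2+M3)/6=227/327
seg 3: a=5, c=M3/2=-4876/1635, d=(M4−M3)/(6·3)=10792/14715, b=Δ3−h3·(2M3+M4)/6=-524/1635
seg 4: a=-3, c=M4/2=1972/545, d=(M5−M4)/(6·1)=-1972/1635, b=Δ4−h4·(2M4+M5)/6=2596/1635
t_q=31/4 → seg 3, τ=3/4; S=5+-524/1635·τ+-4876/1635·τ²+10792/14715·τ³=14787/4360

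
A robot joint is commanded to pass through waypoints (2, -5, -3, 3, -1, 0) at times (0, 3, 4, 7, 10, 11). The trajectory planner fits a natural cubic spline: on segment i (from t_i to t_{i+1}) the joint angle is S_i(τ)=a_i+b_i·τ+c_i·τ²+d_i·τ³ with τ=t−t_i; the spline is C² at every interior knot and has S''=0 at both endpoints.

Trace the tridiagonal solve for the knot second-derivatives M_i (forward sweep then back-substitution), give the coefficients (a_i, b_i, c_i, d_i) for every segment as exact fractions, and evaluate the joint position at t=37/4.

Δ: Δ0=-7/3, Δ1=2, Δ2=2, Δ3=-4/3, Δ4=1
row 1: diag=8, rhs=26; c'=1/8, d'=13/4
row 2: denom=8−1·1/8=63/8; d'=(0−1·13/4)/(63/8)=-26/63
row 3: denom=12−3·8/21=76/7; d'=(-20−3·-26/63)/(76/7)=-197/114
row 4: denom=8−3·21/76=545/76; d'=(14−3·-197/114)/(545/76)=1458/545
back: M4=1458/545
back: M3=-197/114−21/76·1458/545=-4034/1635
back: M2=-26/63−8/21·-4034/1635=862/1635
back: M1=13/4−1/8·862/1635=5206/1635
M: M0=0, M1=5206/1635, M2=862/1635, M3=-4034/1635, M4=1458/545, M5=0
seg 0: a=2, c=M0/2=0, d=(M1−M0)/(6·3)=2603/14715, b=Δ0−h0·(2M0+M1)/6=-6418/1635
seg 1: a=-5, c=M1/2=2603/1635, d=(M2−M1)/(6·1)=-724/1635, b=Δ1−h1·(2M1+M2)/6=1391/1635
seg 2: a=-3, c=M2/2=431/1635, d=(M3−M2)/(6·3)=-272/1635, b=Δ2−h2·(2M2+M3)/6=295/109
seg 3: a=3, c=M3/2=-2017/1635, d=(M4−M3)/(6·3)=4204/14715, b=Δ3−h3·(2M3+M4)/6=-111/545
seg 4: a=-1, c=M4/2=729/545, d=(M5−M4)/(6·1)=-243/545, b=Δ4−h4·(2M4+M5)/6=59/545
t_q=37/4 → seg 3, τ=9/4; S=3+-111/545·τ+-2017/1635·τ²+4204/14715·τ³=-1959/4360

  seg 0: a=2 b=-6418/1635 c=0 d=2603/14715
  seg 1: a=-5 b=1391/1635 c=2603/1635 d=-724/1635
  seg 2: a=-3 b=295/109 c=431/1635 d=-272/1635
  seg 3: a=3 b=-111/545 c=-2017/1635 d=4204/14715
  seg 4: a=-1 b=59/545 c=729/545 d=-243/545
S(37/4) = -1959/4360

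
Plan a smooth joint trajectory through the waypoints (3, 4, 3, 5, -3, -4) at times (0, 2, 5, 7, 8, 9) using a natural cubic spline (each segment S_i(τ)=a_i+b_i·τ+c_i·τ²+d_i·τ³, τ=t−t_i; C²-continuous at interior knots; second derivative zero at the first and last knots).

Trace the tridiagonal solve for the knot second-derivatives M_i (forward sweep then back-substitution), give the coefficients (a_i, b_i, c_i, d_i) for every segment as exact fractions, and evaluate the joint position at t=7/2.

Δ: Δ0=1/2, Δ1=-1/3, Δ2=1, Δ3=-8, Δ4=-1
row 1: diag=10, rhs=-5; c'=3/10, d'=-1/2
row 2: denom=10−3·3/10=91/10; d'=(8−3·-1/2)/(91/10)=95/91
row 3: denom=6−2·20/91=506/91; d'=(-54−2·95/91)/(506/91)=-232/23
row 4: denom=4−1·91/506=1933/506; d'=(42−1·-232/23)/(1933/506)=26356/1933
back: M4=26356/1933
back: M3=-232/23−91/506·26356/1933=-24238/1933
back: M2=95/91−20/91·-24238/1933=7345/1933
back: M1=-1/2−3/10·7345/1933=-3170/1933
M: M0=0, M1=-3170/1933, M2=7345/1933, M3=-24238/1933, M4=26356/1933, M5=0
seg 0: a=3, c=M0/2=0, d=(M1−M0)/(6·2)=-1585/11598, b=Δ0−h0·(2M0+M1)/6=12139/11598
seg 1: a=4, c=M1/2=-1585/1933, d=(M2−M1)/(6·3)=3505/11598, b=Δ1−h1·(2M1+M2)/6=-6881/11598
seg 2: a=3, c=M2/2=7345/3866, d=(M3−M2)/(6·2)=-31583/23196, b=Δ2−h2·(2M2+M3)/6=15347/5799
seg 3: a=5, c=M3/2=-12119/1933, d=(M4−M3)/(6·1)=25297/5799, b=Δ3−h3·(2M3+M4)/6=-35332/5799
seg 4: a=-3, c=M4/2=13178/1933, d=(M5−M4)/(6·1)=-13178/5799, b=Δ4−h4·(2M4+M5)/6=-32155/5799
t_q=7/2 → seg 1, τ=3/2; S=4+-6881/11598·τ+-1585/1933·τ²+3505/11598·τ³=70673/30928

  seg 0: a=3 b=12139/11598 c=0 d=-1585/11598
  seg 1: a=4 b=-6881/11598 c=-1585/1933 d=3505/11598
  seg 2: a=3 b=15347/5799 c=7345/3866 d=-31583/23196
  seg 3: a=5 b=-35332/5799 c=-12119/1933 d=25297/5799
  seg 4: a=-3 b=-32155/5799 c=13178/1933 d=-13178/5799
S(7/2) = 70673/30928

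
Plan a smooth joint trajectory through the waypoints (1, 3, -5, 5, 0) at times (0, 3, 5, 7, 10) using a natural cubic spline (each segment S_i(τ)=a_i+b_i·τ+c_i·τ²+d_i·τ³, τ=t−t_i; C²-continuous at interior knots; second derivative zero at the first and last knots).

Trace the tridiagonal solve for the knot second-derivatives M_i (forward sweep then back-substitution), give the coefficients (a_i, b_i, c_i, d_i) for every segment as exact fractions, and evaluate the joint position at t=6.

  seg 0: a=1 b=541/180 c=0 d=-421/1620
  seg 1: a=3 b=-361/90 c=-421/180 d=211/180
  seg 2: a=-5 b=7/10 c=169/36 d=-229/180
  seg 3: a=5 b=379/90 c=-529/180 d=529/1620
S(6) = -79/90

Δ: Δ0=2/3, Δ1=-4, Δ2=5, Δ3=-5/3
row 1: diag=10, rhs=-28; c'=1/5, d'=-14/5
row 2: denom=8−2·1/5=38/5; d'=(54−2·-14/5)/(38/5)=149/19
row 3: denom=10−2·5/19=180/19; d'=(-40−2·149/19)/(180/19)=-529/90
back: M3=-529/90
back: M2=149/19−5/19·-529/90=169/18
back: M1=-14/5−1/5·169/18=-421/90
M: M0=0, M1=-421/90, M2=169/18, M3=-529/90, M4=0
seg 0: a=1, c=M0/2=0, d=(M1−M0)/(6·3)=-421/1620, b=Δ0−h0·(2M0+M1)/6=541/180
seg 1: a=3, c=M1/2=-421/180, d=(M2−M1)/(6·2)=211/180, b=Δ1−h1·(2M1+M2)/6=-361/90
seg 2: a=-5, c=M2/2=169/36, d=(M3−M2)/(6·2)=-229/180, b=Δ2−h2·(2M2+M3)/6=7/10
seg 3: a=5, c=M3/2=-529/180, d=(M4−M3)/(6·3)=529/1620, b=Δ3−h3·(2M3+M4)/6=379/90
t_q=6 → seg 2, τ=1; S=-5+7/10·τ+169/36·τ²+-229/180·τ³=-79/90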